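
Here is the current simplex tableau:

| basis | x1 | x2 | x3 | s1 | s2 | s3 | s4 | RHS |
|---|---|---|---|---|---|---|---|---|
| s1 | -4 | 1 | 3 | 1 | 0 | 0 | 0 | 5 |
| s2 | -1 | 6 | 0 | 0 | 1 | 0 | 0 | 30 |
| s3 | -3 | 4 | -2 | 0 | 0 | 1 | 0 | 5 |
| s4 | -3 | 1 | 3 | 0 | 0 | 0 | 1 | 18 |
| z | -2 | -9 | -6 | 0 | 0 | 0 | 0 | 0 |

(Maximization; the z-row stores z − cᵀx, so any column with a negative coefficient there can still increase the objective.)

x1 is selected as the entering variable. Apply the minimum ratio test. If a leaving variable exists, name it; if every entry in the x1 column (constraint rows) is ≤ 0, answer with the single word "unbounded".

x1-column entries: row 1: -4, row 2: -1, row 3: -3, row 4: -3. All ≤ 0, so x1 can increase without bound; the LP is unbounded in this direction.

unbounded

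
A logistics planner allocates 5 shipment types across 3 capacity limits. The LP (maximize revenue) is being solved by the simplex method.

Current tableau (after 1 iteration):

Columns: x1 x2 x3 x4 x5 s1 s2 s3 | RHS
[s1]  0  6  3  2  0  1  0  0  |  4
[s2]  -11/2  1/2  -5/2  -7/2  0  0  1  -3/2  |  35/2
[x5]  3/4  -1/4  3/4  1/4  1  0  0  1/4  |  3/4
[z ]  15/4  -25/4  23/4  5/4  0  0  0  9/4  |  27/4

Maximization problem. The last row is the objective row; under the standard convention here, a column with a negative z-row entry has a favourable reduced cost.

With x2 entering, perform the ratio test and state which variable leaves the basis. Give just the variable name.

Ratios: row 1 (s1): 4/6 = 2/3; row 2 (s2): (35/2)/(1/2) = 35; row 3 (x5): entry -1/4 ≤ 0, skip.
Minimum ratio 2/3 is in the s1 row, so s1 leaves.

s1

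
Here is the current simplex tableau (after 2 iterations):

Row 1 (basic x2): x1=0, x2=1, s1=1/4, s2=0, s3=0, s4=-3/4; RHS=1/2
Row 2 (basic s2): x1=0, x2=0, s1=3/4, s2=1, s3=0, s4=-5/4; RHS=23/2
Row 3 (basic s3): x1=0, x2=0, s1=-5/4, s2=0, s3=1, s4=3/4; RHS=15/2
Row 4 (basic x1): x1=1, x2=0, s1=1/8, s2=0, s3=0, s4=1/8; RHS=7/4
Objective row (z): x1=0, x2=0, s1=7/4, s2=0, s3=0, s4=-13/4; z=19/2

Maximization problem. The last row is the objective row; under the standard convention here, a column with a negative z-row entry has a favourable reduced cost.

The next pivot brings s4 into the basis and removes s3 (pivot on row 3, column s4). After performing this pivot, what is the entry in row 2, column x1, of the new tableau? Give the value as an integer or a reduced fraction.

Pivot element is row 3, column s4: 3/4.
Normalize row 3: new (row 3, x1) = 0/(3/4) = 0.
row 2 ← row 2 − (-5/4)·(new row 3): 0 − (-5/4)·0 = 0.

0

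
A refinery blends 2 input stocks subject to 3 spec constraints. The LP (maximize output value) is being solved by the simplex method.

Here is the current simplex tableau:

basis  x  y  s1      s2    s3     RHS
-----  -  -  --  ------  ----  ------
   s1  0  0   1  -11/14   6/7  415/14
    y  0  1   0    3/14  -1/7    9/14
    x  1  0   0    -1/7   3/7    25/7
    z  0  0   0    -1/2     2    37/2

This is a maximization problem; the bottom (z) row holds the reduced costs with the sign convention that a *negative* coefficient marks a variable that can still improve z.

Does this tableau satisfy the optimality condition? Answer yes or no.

no

Column s2 has objective-row coefficient -1/2, which is negative; an improving pivot exists, so not yet optimal.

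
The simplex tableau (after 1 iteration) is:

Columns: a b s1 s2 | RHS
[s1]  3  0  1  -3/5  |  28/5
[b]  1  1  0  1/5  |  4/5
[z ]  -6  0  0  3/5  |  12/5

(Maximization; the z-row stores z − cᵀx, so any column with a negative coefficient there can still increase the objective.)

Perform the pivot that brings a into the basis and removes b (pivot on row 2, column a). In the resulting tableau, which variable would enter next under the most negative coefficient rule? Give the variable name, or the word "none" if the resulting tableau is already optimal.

Pivot element 1. New z-row = old z-row − (-6)·(row 2/1).
Updated z-row coefficients: a: 0, b: 6, s1: 0, s2: 9/5.
No coefficient is strictly negative; the tableau after this pivot is optimal.

none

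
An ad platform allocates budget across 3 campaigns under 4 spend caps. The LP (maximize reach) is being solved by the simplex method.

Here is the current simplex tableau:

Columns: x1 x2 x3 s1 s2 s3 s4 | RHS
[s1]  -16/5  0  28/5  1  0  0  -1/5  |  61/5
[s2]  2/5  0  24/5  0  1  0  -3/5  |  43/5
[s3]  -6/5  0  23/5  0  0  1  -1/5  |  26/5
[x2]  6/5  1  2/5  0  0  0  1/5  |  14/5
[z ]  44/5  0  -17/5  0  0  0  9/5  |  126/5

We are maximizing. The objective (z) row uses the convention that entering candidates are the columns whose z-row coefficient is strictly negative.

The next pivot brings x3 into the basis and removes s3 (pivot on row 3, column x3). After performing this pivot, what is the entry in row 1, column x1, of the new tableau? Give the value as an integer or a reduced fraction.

Pivot element is row 3, column x3: 23/5.
Normalize row 3: new (row 3, x1) = (-6/5)/(23/5) = -6/23.
row 1 ← row 1 − (28/5)·(new row 3): -16/5 − (28/5)·(-6/23) = -40/23.

-40/23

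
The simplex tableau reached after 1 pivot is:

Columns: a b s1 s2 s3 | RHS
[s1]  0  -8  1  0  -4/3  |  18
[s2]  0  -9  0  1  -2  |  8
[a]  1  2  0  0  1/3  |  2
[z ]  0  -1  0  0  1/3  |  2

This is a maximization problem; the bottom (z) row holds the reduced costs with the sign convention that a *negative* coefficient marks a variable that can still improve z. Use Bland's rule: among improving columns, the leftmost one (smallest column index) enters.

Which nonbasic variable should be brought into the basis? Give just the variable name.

b

Objective-row coefficients: a: 0, b: -1, s1: 0, s2: 0, s3: 1/3.
Improving columns: b. Bland's rule picks the smallest column index → b.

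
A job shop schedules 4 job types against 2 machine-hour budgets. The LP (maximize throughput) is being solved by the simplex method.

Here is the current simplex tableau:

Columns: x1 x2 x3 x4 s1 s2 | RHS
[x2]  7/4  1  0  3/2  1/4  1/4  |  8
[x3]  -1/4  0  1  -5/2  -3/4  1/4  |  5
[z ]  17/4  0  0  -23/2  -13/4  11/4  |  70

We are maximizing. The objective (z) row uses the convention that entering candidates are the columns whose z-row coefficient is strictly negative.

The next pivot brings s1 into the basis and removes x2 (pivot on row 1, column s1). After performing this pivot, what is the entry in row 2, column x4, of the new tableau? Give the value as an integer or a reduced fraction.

2

Pivot element is row 1, column s1: 1/4.
Normalize row 1: new (row 1, x4) = (3/2)/(1/4) = 6.
row 2 ← row 2 − (-3/4)·(new row 1): -5/2 − (-3/4)·6 = 2.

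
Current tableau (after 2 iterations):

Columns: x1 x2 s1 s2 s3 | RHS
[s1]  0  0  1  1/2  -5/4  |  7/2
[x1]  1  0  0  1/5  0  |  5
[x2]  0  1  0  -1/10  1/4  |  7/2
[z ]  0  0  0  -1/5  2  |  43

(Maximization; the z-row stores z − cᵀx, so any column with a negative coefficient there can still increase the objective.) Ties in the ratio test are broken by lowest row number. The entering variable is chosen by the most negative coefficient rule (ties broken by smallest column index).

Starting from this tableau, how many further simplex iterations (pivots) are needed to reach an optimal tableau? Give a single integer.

1

pivot: s2 in, s1 out → z = 222/5
No improving column remains; optimal.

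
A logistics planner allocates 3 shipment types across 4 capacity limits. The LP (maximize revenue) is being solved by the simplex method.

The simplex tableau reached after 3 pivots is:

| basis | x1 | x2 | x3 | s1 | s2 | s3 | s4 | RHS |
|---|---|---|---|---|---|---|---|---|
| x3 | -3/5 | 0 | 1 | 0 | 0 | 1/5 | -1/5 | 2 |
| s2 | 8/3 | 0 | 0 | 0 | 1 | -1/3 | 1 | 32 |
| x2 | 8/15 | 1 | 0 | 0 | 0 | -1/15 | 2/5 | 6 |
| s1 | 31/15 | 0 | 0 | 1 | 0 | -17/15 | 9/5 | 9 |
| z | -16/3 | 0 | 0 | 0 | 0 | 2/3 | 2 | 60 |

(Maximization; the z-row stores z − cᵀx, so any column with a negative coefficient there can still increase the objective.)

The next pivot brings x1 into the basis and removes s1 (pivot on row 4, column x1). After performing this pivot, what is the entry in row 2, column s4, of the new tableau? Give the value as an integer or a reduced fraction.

-41/31

Pivot element is row 4, column x1: 31/15.
Normalize row 4: new (row 4, s4) = (9/5)/(31/15) = 27/31.
row 2 ← row 2 − (8/3)·(new row 4): 1 − (8/3)·(27/31) = -41/31.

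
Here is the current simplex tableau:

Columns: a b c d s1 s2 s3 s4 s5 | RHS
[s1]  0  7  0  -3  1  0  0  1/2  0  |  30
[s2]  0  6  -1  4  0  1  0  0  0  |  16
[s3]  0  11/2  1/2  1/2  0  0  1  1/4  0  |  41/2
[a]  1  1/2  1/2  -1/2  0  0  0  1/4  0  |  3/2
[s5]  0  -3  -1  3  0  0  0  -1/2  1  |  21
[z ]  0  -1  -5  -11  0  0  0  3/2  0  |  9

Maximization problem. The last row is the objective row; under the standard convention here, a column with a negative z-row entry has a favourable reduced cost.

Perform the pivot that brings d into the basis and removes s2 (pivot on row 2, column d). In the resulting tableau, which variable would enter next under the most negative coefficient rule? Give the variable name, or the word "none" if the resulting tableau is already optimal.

Pivot element 4. New z-row = old z-row − (-11)·(row 2/4).
Updated z-row coefficients: a: 0, b: 31/2, c: -31/4, d: 0, s1: 0, s2: 11/4, s3: 0, s4: 3/2, s5: 0.
The most negative is -31/4 in column c, so c would enter next.

c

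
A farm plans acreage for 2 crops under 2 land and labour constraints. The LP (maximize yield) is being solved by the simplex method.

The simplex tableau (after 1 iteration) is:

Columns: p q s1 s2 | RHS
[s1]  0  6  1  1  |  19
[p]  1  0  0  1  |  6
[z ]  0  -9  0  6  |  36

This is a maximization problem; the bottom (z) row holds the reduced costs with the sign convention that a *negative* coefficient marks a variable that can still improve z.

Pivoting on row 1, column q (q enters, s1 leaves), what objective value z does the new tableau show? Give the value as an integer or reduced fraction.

129/2

Minimum ratio for q: 19/6 = 19/6.
z changes by −(z-row coeff of q)·ratio = −(-9)·(19/6) = 57/2.
New z = 36 + (57/2) = 129/2.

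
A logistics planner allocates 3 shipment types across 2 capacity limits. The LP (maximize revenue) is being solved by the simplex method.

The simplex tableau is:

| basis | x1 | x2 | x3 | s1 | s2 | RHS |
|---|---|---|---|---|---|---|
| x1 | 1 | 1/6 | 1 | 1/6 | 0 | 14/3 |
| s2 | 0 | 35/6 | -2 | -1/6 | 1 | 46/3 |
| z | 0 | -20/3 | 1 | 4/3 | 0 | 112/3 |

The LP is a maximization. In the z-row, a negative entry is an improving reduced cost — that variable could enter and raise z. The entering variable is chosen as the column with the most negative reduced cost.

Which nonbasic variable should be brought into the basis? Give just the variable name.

Objective-row coefficients: x1: 0, x2: -20/3, x3: 1, s1: 4/3, s2: 0.
The most negative is -20/3 in column x2, so x2 enters.

x2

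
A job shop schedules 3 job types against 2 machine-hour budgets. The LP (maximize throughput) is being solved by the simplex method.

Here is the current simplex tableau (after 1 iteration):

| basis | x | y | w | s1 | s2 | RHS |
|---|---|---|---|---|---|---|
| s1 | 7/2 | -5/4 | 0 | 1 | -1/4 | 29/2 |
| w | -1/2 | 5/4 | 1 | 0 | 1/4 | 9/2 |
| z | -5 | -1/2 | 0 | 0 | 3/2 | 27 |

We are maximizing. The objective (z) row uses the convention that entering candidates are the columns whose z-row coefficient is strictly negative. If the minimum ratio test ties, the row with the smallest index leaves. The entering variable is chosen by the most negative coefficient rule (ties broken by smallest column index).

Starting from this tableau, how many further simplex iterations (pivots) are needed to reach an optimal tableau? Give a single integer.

pivot: x in, s1 out → z = 334/7
pivot: y in, w out → z = 926/15
No improving column remains; optimal.

2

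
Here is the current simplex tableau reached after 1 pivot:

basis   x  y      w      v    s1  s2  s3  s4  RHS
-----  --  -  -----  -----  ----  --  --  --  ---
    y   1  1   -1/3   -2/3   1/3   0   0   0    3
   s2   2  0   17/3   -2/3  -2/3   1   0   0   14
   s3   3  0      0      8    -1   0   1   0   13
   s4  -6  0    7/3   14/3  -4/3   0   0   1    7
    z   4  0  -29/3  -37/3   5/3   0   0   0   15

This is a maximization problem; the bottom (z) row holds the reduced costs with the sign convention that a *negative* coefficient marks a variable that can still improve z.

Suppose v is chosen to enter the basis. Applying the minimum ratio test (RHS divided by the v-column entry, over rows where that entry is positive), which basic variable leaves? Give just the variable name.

s4

Ratios: row 1 (y): entry -2/3 ≤ 0, skip; row 2 (s2): entry -2/3 ≤ 0, skip; row 3 (s3): 13/8 = 13/8; row 4 (s4): 7/(14/3) = 3/2.
Minimum ratio 3/2 is in the s4 row, so s4 leaves.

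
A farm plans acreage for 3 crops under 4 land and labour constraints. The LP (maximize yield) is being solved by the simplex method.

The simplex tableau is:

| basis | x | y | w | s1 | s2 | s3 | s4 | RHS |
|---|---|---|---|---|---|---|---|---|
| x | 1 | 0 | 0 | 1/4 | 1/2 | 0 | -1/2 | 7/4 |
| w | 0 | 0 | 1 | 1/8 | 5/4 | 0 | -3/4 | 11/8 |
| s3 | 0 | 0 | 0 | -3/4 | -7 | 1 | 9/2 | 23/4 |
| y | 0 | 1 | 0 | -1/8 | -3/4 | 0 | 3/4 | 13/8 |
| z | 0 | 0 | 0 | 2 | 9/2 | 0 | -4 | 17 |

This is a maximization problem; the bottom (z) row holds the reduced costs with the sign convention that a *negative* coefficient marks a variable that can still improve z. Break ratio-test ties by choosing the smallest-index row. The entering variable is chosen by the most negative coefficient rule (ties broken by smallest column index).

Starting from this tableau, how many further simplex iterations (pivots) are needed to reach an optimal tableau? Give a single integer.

2

pivot: s4 in, s3 out → z = 199/9
pivot: s2 in, y out → z = 373/15
No improving column remains; optimal.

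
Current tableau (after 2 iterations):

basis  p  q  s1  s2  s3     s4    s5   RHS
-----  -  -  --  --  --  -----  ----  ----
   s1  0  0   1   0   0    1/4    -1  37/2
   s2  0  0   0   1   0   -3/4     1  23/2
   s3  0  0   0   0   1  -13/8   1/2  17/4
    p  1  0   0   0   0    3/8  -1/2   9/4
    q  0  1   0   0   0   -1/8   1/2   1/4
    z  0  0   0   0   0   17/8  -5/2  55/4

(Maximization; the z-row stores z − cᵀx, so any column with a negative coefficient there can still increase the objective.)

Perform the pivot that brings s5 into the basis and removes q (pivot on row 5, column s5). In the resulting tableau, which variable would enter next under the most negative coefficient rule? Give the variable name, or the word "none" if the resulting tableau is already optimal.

Pivot element 1/2. New z-row = old z-row − (-5/2)·(row 5/(1/2)).
Updated z-row coefficients: p: 0, q: 5, s1: 0, s2: 0, s3: 0, s4: 3/2, s5: 0.
No coefficient is strictly negative; the tableau after this pivot is optimal.

none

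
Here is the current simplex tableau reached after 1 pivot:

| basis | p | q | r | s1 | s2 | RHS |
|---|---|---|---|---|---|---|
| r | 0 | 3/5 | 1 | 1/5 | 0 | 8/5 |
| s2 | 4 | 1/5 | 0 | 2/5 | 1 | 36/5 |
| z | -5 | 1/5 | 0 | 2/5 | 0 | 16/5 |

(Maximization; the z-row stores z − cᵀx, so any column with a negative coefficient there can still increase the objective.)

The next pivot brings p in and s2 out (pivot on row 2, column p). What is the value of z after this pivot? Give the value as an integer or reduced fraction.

Minimum ratio for p: (36/5)/4 = 9/5.
z changes by −(z-row coeff of p)·ratio = −(-5)·(9/5) = 9.
New z = 16/5 + 9 = 61/5.

61/5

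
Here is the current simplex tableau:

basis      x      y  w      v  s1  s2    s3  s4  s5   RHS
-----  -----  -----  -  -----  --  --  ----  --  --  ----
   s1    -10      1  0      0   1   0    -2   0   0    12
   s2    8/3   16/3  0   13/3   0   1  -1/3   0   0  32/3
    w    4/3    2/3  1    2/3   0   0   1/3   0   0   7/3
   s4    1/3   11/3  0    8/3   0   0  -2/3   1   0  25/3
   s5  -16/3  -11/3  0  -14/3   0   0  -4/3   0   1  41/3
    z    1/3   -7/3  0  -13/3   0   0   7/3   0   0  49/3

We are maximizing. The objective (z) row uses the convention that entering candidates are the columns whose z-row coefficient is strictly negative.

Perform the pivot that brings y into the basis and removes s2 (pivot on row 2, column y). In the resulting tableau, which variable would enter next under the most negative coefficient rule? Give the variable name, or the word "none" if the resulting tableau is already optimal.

v

Pivot element 16/3. New z-row = old z-row − (-7/3)·(row 2/(16/3)).
Updated z-row coefficients: x: 3/2, y: 0, w: 0, v: -39/16, s1: 0, s2: 7/16, s3: 35/16, s4: 0, s5: 0.
The most negative is -39/16 in column v, so v would enter next.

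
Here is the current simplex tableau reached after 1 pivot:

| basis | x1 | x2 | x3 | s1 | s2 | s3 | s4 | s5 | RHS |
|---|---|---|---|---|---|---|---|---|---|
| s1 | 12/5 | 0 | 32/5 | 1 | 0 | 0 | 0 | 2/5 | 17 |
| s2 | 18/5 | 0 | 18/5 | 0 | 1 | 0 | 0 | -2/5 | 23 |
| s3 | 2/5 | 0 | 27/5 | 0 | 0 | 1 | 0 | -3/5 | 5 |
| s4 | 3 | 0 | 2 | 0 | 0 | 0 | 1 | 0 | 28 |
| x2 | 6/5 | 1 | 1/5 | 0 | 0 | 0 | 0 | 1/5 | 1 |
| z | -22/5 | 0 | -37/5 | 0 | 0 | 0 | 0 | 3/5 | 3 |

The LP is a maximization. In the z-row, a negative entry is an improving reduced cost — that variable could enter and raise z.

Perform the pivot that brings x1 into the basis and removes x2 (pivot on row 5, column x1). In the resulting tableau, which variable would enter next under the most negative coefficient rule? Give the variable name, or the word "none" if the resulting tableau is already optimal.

x3

Pivot element 6/5. New z-row = old z-row − (-22/5)·(row 5/(6/5)).
Updated z-row coefficients: x1: 0, x2: 11/3, x3: -20/3, s1: 0, s2: 0, s3: 0, s4: 0, s5: 4/3.
The most negative is -20/3 in column x3, so x3 would enter next.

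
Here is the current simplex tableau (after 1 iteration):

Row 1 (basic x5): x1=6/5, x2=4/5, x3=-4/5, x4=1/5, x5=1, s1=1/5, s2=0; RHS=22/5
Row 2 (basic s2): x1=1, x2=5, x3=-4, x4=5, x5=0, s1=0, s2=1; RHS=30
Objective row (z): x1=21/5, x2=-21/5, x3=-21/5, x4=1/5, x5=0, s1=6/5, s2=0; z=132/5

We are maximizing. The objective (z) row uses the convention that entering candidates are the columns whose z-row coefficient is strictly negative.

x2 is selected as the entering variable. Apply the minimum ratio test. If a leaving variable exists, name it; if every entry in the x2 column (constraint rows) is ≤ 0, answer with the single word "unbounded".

x5

Ratios: row 1 (x5): (22/5)/(4/5) = 11/2; row 2 (s2): 30/5 = 6.
Minimum ratio is in the x5 row, so x5 leaves.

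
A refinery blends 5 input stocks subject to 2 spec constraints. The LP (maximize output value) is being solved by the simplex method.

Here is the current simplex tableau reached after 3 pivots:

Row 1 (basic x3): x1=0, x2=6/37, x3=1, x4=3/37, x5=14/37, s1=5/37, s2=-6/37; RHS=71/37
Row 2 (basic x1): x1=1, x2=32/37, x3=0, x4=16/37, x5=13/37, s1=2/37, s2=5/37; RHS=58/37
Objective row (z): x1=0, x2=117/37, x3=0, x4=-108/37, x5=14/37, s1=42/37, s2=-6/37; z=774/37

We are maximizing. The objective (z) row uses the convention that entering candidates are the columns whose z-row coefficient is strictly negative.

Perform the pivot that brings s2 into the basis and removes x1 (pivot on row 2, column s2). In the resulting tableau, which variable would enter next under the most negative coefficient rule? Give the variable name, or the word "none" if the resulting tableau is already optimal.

x4

Pivot element 5/37. New z-row = old z-row − (-6/37)·(row 2/(5/37)).
Updated z-row coefficients: x1: 6/5, x2: 21/5, x3: 0, x4: -12/5, x5: 4/5, s1: 6/5, s2: 0.
The most negative is -12/5 in column x4, so x4 would enter next.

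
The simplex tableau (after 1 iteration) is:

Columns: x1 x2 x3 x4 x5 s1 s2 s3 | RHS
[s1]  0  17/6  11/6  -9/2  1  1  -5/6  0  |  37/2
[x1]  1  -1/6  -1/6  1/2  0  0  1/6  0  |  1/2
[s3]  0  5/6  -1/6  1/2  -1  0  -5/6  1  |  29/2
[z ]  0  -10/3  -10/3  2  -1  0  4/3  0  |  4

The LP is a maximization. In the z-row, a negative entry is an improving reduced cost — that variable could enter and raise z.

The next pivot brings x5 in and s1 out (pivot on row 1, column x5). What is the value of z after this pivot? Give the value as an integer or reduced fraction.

Minimum ratio for x5: (37/2)/1 = 37/2.
z changes by −(z-row coeff of x5)·ratio = −(-1)·(37/2) = 37/2.
New z = 4 + (37/2) = 45/2.

45/2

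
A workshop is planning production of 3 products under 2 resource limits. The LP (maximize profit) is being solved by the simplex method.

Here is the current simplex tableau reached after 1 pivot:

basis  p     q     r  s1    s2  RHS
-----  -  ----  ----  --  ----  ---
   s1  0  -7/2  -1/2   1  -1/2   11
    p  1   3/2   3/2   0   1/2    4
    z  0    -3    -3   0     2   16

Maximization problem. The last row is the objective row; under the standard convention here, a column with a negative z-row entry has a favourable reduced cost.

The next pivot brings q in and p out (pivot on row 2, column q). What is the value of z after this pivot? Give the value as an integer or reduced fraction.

Minimum ratio for q: 4/(3/2) = 8/3.
z changes by −(z-row coeff of q)·ratio = −(-3)·(8/3) = 8.
New z = 16 + 8 = 24.

24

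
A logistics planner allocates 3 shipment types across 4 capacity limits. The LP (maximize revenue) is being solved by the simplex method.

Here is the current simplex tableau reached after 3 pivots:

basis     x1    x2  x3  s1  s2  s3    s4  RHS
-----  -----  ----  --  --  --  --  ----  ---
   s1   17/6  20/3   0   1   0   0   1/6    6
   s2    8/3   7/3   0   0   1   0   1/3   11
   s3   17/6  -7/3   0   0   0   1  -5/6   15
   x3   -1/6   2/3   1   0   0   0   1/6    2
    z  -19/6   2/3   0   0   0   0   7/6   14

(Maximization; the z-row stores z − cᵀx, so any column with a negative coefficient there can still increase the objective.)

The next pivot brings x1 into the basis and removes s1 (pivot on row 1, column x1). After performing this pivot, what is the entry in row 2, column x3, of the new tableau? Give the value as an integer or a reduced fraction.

0

Pivot element is row 1, column x1: 17/6.
Normalize row 1: new (row 1, x3) = 0/(17/6) = 0.
row 2 ← row 2 − (8/3)·(new row 1): 0 − (8/3)·0 = 0.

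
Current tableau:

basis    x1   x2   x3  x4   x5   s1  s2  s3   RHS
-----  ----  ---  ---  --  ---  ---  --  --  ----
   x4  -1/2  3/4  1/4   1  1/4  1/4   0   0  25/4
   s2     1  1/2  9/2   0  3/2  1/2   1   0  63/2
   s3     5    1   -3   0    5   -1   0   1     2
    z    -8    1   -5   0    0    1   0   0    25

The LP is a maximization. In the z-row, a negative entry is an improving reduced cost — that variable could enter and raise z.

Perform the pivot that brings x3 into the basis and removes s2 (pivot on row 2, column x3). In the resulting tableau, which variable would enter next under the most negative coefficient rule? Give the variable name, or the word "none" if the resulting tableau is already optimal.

Pivot element 9/2. New z-row = old z-row − (-5)·(row 2/(9/2)).
Updated z-row coefficients: x1: -62/9, x2: 14/9, x3: 0, x4: 0, x5: 5/3, s1: 14/9, s2: 10/9, s3: 0.
The most negative is -62/9 in column x1, so x1 would enter next.

x1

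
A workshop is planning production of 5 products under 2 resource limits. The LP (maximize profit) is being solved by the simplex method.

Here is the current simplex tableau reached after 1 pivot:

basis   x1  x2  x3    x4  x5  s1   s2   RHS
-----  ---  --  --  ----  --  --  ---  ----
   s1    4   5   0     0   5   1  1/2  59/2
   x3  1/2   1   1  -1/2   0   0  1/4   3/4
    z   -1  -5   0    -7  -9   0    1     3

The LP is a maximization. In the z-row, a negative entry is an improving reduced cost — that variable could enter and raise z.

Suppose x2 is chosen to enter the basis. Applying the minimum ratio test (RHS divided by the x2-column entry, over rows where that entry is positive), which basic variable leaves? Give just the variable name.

x3

Ratios: row 1 (s1): (59/2)/5 = 59/10; row 2 (x3): (3/4)/1 = 3/4.
Minimum ratio 3/4 is in the x3 row, so x3 leaves.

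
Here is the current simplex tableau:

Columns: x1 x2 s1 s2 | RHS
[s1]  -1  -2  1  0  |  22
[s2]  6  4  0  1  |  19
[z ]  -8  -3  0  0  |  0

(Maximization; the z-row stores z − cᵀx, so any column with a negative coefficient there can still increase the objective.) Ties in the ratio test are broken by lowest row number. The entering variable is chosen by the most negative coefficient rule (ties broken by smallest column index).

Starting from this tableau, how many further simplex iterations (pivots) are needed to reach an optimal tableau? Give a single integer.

pivot: x1 in, s2 out → z = 76/3
No improving column remains; optimal.

1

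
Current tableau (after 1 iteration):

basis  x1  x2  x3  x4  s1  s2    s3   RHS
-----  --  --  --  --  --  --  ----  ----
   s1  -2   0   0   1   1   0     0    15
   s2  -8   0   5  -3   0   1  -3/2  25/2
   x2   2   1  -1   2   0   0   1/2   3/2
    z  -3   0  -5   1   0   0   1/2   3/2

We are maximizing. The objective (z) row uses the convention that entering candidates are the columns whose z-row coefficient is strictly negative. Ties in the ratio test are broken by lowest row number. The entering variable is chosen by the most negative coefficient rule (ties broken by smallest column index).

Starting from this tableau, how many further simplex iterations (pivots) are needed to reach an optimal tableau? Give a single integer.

pivot: x3 in, s2 out → z = 14
pivot: x1 in, x2 out → z = 124
No improving column remains; optimal.

2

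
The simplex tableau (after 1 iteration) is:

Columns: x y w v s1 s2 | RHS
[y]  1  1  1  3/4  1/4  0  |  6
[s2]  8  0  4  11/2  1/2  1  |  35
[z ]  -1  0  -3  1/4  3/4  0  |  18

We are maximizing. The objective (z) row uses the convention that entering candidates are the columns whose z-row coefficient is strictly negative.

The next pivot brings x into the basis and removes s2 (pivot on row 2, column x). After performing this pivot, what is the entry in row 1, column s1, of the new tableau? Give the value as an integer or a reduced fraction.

3/16

Pivot element is row 2, column x: 8.
Normalize row 2: new (row 2, s1) = (1/2)/8 = 1/16.
row 1 ← row 1 − 1·(new row 2): 1/4 − 1·(1/16) = 3/16.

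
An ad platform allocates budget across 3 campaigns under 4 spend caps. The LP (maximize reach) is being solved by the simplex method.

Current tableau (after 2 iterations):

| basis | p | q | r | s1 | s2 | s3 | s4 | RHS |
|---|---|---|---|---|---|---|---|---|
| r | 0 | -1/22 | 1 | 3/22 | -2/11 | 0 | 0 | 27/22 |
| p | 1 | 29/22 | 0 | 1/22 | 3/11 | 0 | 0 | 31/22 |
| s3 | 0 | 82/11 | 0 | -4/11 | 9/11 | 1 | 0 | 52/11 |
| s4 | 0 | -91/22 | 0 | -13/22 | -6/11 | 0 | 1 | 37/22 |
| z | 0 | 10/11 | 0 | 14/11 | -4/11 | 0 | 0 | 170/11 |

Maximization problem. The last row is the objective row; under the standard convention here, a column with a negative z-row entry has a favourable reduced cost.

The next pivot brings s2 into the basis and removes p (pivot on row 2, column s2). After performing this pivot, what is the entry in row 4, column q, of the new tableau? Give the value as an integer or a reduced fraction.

-3/2

Pivot element is row 2, column s2: 3/11.
Normalize row 2: new (row 2, q) = (29/22)/(3/11) = 29/6.
row 4 ← row 4 − (-6/11)·(new row 2): -91/22 − (-6/11)·(29/6) = -3/2.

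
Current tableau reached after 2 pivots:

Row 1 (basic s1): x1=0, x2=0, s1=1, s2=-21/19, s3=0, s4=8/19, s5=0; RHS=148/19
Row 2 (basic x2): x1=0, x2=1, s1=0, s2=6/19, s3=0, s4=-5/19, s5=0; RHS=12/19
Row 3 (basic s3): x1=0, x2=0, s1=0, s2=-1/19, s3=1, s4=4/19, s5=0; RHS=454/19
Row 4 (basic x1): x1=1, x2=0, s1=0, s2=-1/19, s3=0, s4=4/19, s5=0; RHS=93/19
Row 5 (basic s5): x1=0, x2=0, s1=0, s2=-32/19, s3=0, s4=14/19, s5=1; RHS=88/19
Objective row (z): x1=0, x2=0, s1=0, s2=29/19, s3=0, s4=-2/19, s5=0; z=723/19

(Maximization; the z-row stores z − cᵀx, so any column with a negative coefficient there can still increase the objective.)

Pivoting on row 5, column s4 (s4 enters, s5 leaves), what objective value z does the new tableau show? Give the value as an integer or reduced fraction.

271/7

Minimum ratio for s4: (88/19)/(14/19) = 44/7.
z changes by −(z-row coeff of s4)·ratio = −(-2/19)·(44/7) = 88/133.
New z = 723/19 + (88/133) = 271/7.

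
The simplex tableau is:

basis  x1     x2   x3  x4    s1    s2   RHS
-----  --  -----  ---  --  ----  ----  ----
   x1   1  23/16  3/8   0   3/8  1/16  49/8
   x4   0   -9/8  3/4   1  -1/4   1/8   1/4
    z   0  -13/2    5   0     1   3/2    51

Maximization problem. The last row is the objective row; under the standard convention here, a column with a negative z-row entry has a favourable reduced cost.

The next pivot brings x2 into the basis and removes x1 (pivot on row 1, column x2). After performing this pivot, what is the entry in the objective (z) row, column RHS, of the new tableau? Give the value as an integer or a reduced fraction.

Pivot element is row 1, column x2: 23/16.
Normalize row 1: new (row 1, RHS) = (49/8)/(23/16) = 98/23.
z-row ← z-row − (-13/2)·(new row 1): 51 − (-13/2)·(98/23) = 1810/23.

1810/23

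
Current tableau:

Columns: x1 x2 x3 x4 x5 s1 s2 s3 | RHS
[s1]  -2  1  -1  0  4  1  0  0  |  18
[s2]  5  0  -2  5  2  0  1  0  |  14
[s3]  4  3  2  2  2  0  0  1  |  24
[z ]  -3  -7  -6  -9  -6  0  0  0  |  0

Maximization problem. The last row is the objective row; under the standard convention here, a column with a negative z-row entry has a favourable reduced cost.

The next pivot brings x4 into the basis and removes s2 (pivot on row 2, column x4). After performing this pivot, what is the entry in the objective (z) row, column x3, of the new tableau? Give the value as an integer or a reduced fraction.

Pivot element is row 2, column x4: 5.
Normalize row 2: new (row 2, x3) = (-2)/5 = -2/5.
z-row ← z-row − (-9)·(new row 2): -6 − (-9)·(-2/5) = -48/5.

-48/5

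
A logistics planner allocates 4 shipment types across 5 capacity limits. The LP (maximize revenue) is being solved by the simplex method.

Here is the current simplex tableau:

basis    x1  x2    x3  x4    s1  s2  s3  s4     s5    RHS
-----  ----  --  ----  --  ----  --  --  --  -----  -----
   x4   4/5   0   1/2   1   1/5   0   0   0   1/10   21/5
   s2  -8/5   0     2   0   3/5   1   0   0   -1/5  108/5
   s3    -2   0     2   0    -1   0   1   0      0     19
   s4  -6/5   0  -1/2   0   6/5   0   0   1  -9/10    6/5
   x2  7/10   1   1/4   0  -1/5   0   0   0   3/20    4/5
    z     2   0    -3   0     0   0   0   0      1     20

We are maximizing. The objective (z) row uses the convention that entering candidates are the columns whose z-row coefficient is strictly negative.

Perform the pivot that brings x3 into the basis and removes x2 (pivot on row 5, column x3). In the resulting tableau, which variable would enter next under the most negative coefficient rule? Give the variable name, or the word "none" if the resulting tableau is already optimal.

Pivot element 1/4. New z-row = old z-row − (-3)·(row 5/(1/4)).
Updated z-row coefficients: x1: 52/5, x2: 12, x3: 0, x4: 0, s1: -12/5, s2: 0, s3: 0, s4: 0, s5: 14/5.
The most negative is -12/5 in column s1, so s1 would enter next.

s1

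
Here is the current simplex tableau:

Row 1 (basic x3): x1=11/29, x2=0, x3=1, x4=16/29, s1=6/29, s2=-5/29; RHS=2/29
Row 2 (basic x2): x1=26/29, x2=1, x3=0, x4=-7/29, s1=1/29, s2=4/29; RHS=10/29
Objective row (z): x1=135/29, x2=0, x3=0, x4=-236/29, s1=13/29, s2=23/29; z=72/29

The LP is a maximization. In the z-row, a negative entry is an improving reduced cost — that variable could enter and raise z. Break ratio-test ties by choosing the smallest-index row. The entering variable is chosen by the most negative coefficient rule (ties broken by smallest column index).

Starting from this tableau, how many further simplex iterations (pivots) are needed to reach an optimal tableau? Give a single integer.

pivot: x4 in, x3 out → z = 7/2
pivot: s2 in, x2 out → z = 14
No improving column remains; optimal.

2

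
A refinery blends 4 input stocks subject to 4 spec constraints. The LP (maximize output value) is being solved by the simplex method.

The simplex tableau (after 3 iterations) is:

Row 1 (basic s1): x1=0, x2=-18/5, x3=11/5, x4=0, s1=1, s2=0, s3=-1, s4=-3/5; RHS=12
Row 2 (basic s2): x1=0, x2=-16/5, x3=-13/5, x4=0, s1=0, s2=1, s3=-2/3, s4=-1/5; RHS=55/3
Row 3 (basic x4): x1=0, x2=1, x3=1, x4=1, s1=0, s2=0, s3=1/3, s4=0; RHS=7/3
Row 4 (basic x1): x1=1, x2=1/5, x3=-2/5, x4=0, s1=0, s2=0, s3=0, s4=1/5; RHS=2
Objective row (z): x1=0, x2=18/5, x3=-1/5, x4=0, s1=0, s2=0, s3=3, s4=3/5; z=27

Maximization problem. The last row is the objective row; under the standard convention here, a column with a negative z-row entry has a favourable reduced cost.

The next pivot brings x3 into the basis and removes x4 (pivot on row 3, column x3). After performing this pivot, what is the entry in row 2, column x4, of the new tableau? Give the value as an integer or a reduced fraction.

13/5

Pivot element is row 3, column x3: 1.
Normalize row 3: new (row 3, x4) = 1/1 = 1.
row 2 ← row 2 − (-13/5)·(new row 3): 0 − (-13/5)·1 = 13/5.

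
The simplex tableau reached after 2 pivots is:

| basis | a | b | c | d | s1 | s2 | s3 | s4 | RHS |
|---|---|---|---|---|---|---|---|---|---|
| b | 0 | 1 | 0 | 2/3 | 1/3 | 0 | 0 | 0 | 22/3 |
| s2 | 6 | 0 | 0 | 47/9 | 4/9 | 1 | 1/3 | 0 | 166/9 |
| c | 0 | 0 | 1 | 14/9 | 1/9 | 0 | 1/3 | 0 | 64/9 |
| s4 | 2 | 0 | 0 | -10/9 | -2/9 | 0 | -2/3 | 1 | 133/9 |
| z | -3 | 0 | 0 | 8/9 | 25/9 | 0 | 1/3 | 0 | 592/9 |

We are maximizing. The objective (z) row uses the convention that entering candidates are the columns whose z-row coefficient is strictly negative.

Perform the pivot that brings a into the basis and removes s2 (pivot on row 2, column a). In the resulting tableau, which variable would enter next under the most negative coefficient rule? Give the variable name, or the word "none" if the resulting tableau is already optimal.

none

Pivot element 6. New z-row = old z-row − (-3)·(row 2/6).
Updated z-row coefficients: a: 0, b: 0, c: 0, d: 7/2, s1: 3, s2: 1/2, s3: 1/2, s4: 0.
No coefficient is strictly negative; the tableau after this pivot is optimal.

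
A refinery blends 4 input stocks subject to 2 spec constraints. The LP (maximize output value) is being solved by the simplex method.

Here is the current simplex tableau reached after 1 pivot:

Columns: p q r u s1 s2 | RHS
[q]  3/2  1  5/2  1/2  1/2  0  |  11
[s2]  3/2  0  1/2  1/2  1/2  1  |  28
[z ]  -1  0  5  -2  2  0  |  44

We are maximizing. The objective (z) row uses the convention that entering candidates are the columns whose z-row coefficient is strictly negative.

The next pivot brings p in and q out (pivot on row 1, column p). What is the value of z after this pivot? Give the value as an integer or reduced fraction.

Minimum ratio for p: 11/(3/2) = 22/3.
z changes by −(z-row coeff of p)·ratio = −(-1)·(22/3) = 22/3.
New z = 44 + (22/3) = 154/3.

154/3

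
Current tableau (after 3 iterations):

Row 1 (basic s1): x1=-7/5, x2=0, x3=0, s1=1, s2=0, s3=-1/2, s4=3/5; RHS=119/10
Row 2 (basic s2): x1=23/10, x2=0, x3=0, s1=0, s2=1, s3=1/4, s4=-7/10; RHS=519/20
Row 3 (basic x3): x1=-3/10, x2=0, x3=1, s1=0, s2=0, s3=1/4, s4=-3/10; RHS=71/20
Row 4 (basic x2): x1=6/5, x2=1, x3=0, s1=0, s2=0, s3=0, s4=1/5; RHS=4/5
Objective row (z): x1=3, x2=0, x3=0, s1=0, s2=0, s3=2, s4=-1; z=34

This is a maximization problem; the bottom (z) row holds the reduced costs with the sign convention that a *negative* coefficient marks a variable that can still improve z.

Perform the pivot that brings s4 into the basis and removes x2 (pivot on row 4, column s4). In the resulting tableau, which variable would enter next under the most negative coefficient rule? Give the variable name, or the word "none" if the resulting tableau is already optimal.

none

Pivot element 1/5. New z-row = old z-row − (-1)·(row 4/(1/5)).
Updated z-row coefficients: x1: 9, x2: 5, x3: 0, s1: 0, s2: 0, s3: 2, s4: 0.
No coefficient is strictly negative; the tableau after this pivot is optimal.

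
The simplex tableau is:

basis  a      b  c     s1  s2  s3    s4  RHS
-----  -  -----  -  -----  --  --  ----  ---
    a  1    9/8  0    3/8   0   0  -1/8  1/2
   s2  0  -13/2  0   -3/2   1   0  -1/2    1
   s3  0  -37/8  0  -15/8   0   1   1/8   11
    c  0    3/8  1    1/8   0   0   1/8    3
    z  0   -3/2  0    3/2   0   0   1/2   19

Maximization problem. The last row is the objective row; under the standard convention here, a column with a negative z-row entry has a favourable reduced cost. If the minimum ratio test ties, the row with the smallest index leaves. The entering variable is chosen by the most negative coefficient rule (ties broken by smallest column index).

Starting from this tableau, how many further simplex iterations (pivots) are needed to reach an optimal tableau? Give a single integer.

pivot: b in, a out → z = 59/3
No improving column remains; optimal.

1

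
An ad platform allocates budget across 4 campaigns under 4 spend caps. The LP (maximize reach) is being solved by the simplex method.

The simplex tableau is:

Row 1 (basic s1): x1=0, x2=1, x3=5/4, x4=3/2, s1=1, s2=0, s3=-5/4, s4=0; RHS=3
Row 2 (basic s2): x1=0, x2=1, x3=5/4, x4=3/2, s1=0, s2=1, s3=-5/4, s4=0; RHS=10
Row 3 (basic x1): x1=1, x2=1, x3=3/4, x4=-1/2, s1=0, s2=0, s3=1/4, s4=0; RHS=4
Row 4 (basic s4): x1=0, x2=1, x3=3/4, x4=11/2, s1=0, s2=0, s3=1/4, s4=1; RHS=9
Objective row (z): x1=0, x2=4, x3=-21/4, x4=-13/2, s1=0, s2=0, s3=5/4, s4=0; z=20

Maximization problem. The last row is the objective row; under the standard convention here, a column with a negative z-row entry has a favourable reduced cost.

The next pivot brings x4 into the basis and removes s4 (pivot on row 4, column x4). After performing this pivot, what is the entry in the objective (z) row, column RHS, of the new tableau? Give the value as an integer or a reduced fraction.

Pivot element is row 4, column x4: 11/2.
Normalize row 4: new (row 4, RHS) = 9/(11/2) = 18/11.
z-row ← z-row − (-13/2)·(new row 4): 20 − (-13/2)·(18/11) = 337/11.

337/11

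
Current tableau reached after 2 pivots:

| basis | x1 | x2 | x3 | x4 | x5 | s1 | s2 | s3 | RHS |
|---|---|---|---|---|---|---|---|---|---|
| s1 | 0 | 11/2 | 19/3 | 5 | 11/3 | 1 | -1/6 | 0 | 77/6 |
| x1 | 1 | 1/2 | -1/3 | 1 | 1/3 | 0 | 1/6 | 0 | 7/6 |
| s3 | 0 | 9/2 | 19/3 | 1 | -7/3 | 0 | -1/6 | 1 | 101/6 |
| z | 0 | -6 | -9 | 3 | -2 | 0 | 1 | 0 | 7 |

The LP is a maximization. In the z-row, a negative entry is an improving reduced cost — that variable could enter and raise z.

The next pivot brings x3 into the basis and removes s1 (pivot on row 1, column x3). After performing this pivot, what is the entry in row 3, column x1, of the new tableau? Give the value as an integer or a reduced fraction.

0

Pivot element is row 1, column x3: 19/3.
Normalize row 1: new (row 1, x1) = 0/(19/3) = 0.
row 3 ← row 3 − (19/3)·(new row 1): 0 − (19/3)·0 = 0.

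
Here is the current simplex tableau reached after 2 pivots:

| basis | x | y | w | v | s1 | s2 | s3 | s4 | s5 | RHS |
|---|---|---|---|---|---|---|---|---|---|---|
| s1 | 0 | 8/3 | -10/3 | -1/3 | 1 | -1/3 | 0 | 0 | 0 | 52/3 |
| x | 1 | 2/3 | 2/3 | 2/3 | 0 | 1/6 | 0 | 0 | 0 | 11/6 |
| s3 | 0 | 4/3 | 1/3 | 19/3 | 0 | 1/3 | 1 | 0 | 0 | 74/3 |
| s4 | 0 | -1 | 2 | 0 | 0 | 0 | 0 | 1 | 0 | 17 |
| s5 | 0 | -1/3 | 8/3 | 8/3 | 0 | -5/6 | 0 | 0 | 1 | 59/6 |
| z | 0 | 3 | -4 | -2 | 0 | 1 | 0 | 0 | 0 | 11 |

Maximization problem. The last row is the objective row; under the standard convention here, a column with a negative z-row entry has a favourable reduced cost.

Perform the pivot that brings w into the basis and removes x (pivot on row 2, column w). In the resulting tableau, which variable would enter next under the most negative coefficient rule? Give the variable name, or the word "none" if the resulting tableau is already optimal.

Pivot element 2/3. New z-row = old z-row − (-4)·(row 2/(2/3)).
Updated z-row coefficients: x: 6, y: 7, w: 0, v: 2, s1: 0, s2: 2, s3: 0, s4: 0, s5: 0.
No coefficient is strictly negative; the tableau after this pivot is optimal.

none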